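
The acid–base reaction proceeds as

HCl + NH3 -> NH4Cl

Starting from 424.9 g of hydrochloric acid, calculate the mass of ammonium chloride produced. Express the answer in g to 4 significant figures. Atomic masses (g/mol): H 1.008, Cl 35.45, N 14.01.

623.4 g

M(HCl) = 1.008 + 35.45 = 36.458 g/mol.
M(NH4Cl) = 14.01 + 4(1.008) + 35.45 = 53.492 g/mol.
n(HCl) = 424.90 g / 36.458 g/mol = 11.655 mol.
From the equation the HCl:NH4Cl mole ratio is 1:1, so n(NH4Cl) = 11.655 × 1/1 = 11.655 mol.
Mass of NH4Cl = 11.655 mol × 53.492 g/mol = 623.42 g.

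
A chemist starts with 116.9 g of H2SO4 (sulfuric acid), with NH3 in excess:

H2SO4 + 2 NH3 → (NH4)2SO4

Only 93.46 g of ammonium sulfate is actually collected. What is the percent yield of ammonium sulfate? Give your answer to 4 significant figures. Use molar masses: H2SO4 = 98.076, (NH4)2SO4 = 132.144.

59.34 %

n(H2SO4) = 116.90 g / 98.076 g/mol = 1.1919 mol.
From the equation the H2SO4:(NH4)2SO4 mole ratio is 1:1, so n((NH4)2SO4) = 1.1919 × 1/1 = 1.1919 mol.
Mass of (NH4)2SO4 = 1.1919 mol × 132.144 g/mol = 157.51 g.
This is the theoretical yield. Percent yield = 93.46 g / 157.51 g × 100% = 59.337%.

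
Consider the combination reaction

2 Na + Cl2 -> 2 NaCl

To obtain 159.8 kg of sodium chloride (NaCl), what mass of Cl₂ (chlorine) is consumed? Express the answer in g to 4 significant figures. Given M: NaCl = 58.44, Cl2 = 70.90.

Convert: 159.8 kg = 159800 g.
n(NaCl) = 159800 g / 58.44 g/mol = 2734.4 mol.
From the equation the NaCl:Cl2 mole ratio is 2:1, so n(Cl2) = 2734.4 × 1/2 = 1367.2 mol.
Mass of Cl2 = 1367.2 mol × 70.90 g/mol = 96935 g.

96940 g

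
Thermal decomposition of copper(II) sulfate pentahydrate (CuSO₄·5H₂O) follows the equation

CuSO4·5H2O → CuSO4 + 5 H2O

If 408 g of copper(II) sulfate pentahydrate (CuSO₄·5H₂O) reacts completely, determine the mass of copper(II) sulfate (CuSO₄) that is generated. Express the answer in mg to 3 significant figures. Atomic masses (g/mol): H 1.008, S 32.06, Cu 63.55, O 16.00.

M(CuSO4·5H2O) = 63.55 + 32.06 + 9(16.00) + 10(1.008) = 249.69 g/mol.
M(CuSO4) = 63.55 + 32.06 + 4(16.00) = 159.61 g/mol.
n(CuSO4·5H2O) = 408.0 g / 249.69 g/mol = 1.634 mol.
From the equation the CuSO4·5H2O:CuSO4 mole ratio is 1:1, so n(CuSO4) = 1.634 × 1/1 = 1.634 mol.
Mass of CuSO4 = 1.634 mol × 159.61 g/mol = 260.8 g.
Converting to mg: 260.8 g = 261000 mg.

261000 mg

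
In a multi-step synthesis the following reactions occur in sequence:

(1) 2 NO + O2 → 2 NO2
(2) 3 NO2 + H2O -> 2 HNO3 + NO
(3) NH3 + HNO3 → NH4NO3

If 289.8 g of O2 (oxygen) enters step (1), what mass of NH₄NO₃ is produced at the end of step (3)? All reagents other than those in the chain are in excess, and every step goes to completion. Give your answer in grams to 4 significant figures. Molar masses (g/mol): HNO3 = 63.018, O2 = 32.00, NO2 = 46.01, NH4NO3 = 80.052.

966.6 g

n(O2) = 289.8 / 32.00 = 9.0563 mol.
Reaction (1): O2→NO2 ratio 1:2 ⇒ n(NO2) = 18.113 mol.
Reaction (2): NO2→HNO3 ratio 3:2 ⇒ n(HNO3) = 12.075 mol.
Reaction (3): HNO3→NH4NO3 ratio 1:1 ⇒ n(NH4NO3) = 12.075 mol.
Mass of NH4NO3 = 12.075 × 80.052 = 966.63 g.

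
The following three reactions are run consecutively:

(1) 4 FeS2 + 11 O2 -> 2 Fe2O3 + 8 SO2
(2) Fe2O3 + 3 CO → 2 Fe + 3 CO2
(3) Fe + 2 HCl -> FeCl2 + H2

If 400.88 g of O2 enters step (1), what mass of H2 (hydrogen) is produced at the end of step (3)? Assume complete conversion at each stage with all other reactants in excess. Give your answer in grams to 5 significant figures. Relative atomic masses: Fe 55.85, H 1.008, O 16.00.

M(O2) = 2(16.00) = 32.00 g/mol.
M(H2) = 2(1.008) = 2.016 g/mol.
n(O2) = 400.88 / 32.00 = 12.5275 mol.
Reaction (1): O2→Fe2O3 ratio 11:2 ⇒ n(Fe2O3) = 2.27773 mol.
Reaction (2): Fe2O3→Fe ratio 1:2 ⇒ n(Fe) = 4.55545 mol.
Reaction (3): Fe→H2 ratio 1:1 ⇒ n(H2) = 4.55545 mol.
Mass of H2 = 4.55545 × 2.016 = 9.18380 g.

9.1838 g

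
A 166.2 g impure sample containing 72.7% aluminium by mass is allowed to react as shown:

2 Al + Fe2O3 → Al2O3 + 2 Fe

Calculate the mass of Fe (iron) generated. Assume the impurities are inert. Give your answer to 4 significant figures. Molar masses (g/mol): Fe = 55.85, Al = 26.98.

250.1 g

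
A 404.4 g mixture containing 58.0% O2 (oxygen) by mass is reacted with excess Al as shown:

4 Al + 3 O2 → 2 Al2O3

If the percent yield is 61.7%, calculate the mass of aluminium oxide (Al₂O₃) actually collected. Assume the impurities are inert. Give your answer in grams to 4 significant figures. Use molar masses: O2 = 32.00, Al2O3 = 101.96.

307.4 g

Pure O2 available = 404.4 g × 0.580 = 234.55 g.
n(O2) = 234.55 g / 32.00 g/mol = 7.3297 mol.
From the equation the O2:Al2O3 mole ratio is 3:2, so n(Al2O3) = 7.3297 × 2/3 = 4.8865 mol.
Mass of Al2O3 = 4.8865 mol × 101.96 g/mol = 498.23 g.
Actual mass collected = 498.23 g × 0.617 = 307.41 g.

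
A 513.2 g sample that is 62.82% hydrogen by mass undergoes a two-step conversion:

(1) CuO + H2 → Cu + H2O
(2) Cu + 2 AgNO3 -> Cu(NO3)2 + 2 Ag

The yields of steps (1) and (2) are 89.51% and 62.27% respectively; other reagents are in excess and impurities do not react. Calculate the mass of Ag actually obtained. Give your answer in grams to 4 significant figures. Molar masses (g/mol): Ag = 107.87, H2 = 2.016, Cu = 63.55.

19230 g

Pure H2 = 513.2 × 0.6282 = 322.39 g.
n(H2) = 322.39 / 2.016 = 159.92 mol.
Step 1 (H2:Cu = 1:1): theoretical n(Cu) = 159.92 mol; at 89.51% yield, n(Cu) = 143.14 mol.
Step 2 (Cu:Ag = 1:2): theoretical n(Ag) = 286.28 mol, so theoretical mass = 286.28 × 107.87 = 30881 g.
At 62.27% yield, actual mass of Ag = 30881 × 0.6227 = 19230 g.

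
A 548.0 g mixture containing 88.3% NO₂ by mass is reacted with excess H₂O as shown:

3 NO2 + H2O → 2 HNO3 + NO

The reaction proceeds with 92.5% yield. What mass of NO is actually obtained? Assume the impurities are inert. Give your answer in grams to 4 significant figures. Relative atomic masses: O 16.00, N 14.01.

97.31 g

Pure NO2 available = 548.0 g × 0.883 = 483.88 g.
M(NO2) = 14.01 + 2(16.00) = 46.01 g/mol.
M(NO) = 14.01 + 16.00 = 30.01 g/mol.
n(NO2) = 483.88 g / 46.01 g/mol = 10.517 mol.
From the equation the NO2:NO mole ratio is 3:1, so n(NO) = 10.517 × 1/3 = 3.5056 mol.
Mass of NO = 3.5056 mol × 30.01 g/mol = 105.20 g.
Actual mass collected = 105.20 g × 0.925 = 97.314 g.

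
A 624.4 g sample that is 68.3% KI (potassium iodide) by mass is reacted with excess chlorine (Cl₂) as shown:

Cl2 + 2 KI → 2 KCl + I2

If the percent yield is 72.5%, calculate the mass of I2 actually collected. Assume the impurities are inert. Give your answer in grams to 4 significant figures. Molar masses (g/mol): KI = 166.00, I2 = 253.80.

Pure KI available = 624.4 g × 0.683 = 426.47 g.
n(KI) = 426.47 g / 166.00 g/mol = 2.5691 mol.
From the equation the KI:I2 mole ratio is 2:1, so n(I2) = 2.5691 × 1/2 = 1.2845 mol.
Mass of I2 = 1.2845 mol × 253.80 g/mol = 326.01 g.
Actual mass collected = 326.01 g × 0.725 = 236.36 g.

236.4 g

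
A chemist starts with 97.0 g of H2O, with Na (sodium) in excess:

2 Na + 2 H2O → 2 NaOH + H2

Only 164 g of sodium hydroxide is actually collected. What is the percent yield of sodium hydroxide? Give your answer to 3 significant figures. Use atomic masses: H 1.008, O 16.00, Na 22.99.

76.2 %

M(H2O) = 2(1.008) + 16.00 = 18.016 g/mol.
M(NaOH) = 22.99 + 16.00 + 1.008 = 39.998 g/mol.
n(H2O) = 97.00 g / 18.016 g/mol = 5.384 mol.
From the equation the H2O:NaOH mole ratio is 2:2, so n(NaOH) = 5.384 × 2/2 = 5.384 mol.
Mass of NaOH = 5.384 mol × 39.998 g/mol = 215.4 g.
This is the theoretical yield. Percent yield = 164 g / 215.4 g × 100% = 76.15%.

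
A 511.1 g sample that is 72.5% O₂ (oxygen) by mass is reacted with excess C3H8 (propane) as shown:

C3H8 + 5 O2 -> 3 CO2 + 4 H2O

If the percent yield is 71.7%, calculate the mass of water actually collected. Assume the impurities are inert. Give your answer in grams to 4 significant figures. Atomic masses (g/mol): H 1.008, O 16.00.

119.7 g

Pure O2 available = 511.1 g × 0.725 = 370.55 g.
M(O2) = 2(16.00) = 32.00 g/mol.
M(H2O) = 2(1.008) + 16.00 = 18.016 g/mol.
n(O2) = 370.55 g / 32.00 g/mol = 11.580 mol.
From the equation the O2:H2O mole ratio is 5:4, so n(H2O) = 11.580 × 4/5 = 9.2637 mol.
Mass of H2O = 9.2637 mol × 18.016 g/mol = 166.89 g.
Actual mass collected = 166.89 g × 0.717 = 119.66 g.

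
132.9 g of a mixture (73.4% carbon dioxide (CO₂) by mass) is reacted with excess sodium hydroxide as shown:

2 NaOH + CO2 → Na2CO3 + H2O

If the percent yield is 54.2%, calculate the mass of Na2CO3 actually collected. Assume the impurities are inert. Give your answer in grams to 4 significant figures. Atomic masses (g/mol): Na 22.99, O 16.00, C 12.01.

Pure CO2 available = 132.9 g × 0.734 = 97.549 g.
M(CO2) = 12.01 + 2(16.00) = 44.01 g/mol.
M(Na2CO3) = 2(22.99) + 12.01 + 3(16.00) = 105.99 g/mol.
n(CO2) = 97.549 g / 44.01 g/mol = 2.2165 mol.
From the equation the CO2:Na2CO3 mole ratio is 1:1, so n(Na2CO3) = 2.2165 × 1/1 = 2.2165 mol.
Mass of Na2CO3 = 2.2165 mol × 105.99 g/mol = 234.93 g.
Actual mass collected = 234.93 g × 0.542 = 127.33 g.

127.3 g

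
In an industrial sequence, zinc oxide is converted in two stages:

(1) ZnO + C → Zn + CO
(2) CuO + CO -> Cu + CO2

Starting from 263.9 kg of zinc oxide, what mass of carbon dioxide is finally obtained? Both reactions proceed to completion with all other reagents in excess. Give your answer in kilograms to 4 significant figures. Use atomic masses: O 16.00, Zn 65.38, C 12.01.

142.7 kg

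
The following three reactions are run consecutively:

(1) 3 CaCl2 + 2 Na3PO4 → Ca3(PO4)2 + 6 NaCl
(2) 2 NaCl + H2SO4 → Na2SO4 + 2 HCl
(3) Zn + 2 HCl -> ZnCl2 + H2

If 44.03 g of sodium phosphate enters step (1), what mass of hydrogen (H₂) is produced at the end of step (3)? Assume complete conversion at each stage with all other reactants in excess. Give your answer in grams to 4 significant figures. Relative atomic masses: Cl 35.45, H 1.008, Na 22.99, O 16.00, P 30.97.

M(Na3PO4) = 3(22.99) + 30.97 + 4(16.00) = 163.94 g/mol.
M(H2) = 2(1.008) = 2.016 g/mol.
n(Na3PO4) = 44.03 / 163.94 = 0.26857 mol.
Reaction (1): Na3PO4→NaCl ratio 2:6 ⇒ n(NaCl) = 0.80572 mol.
Reaction (2): NaCl→HCl ratio 2:2 ⇒ n(HCl) = 0.80572 mol.
Reaction (3): HCl→H2 ratio 2:1 ⇒ n(H2) = 0.40286 mol.
Mass of H2 = 0.40286 × 2.016 = 0.81217 g.

0.8122 g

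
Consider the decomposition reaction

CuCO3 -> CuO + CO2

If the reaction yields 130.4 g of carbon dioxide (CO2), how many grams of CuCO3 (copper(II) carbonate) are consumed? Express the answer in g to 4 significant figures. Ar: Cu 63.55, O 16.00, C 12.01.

M(CO2) = 12.01 + 2(16.00) = 44.01 g/mol.
M(CuCO3) = 63.55 + 12.01 + 3(16.00) = 123.56 g/mol.
n(CO2) = 130.40 g / 44.01 g/mol = 2.9630 mol.
From the equation the CO2:CuCO3 mole ratio is 1:1, so n(CuCO3) = 2.9630 × 1/1 = 2.9630 mol.
Mass of CuCO3 = 2.9630 mol × 123.56 g/mol = 366.10 g.

366.1 g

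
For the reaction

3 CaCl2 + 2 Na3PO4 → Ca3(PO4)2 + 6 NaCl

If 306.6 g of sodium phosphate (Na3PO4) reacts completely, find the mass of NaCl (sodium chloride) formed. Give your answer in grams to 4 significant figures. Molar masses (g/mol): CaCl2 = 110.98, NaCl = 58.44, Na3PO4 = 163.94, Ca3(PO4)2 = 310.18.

n(Na3PO4) = 306.60 g / 163.94 g/mol = 1.8702 mol.
From the equation the Na3PO4:NaCl mole ratio is 2:6, so n(NaCl) = 1.8702 × 6/2 = 5.6106 mol.
Mass of NaCl = 5.6106 mol × 58.44 g/mol = 327.88 g.

327.9 g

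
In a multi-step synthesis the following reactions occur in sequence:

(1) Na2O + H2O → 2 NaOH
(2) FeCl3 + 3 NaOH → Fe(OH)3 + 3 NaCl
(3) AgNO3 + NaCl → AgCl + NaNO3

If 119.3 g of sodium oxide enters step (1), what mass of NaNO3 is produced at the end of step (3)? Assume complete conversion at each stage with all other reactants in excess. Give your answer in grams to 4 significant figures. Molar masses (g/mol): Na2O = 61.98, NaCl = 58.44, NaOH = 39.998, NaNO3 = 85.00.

n(Na2O) = 119.3 / 61.98 = 1.9248 mol.
Reaction (1): Na2O→NaOH ratio 1:2 ⇒ n(NaOH) = 3.8496 mol.
Reaction (2): NaOH→NaCl ratio 3:3 ⇒ n(NaCl) = 3.8496 mol.
Reaction (3): NaCl→NaNO3 ratio 1:1 ⇒ n(NaNO3) = 3.8496 mol.
Mass of NaNO3 = 3.8496 × 85.00 = 327.22 g.

327.2 g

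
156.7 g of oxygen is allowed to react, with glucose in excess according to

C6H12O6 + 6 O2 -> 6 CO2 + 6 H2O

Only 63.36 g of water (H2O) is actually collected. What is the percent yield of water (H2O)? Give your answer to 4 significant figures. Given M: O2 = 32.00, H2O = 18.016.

n(O2) = 156.70 g / 32.00 g/mol = 4.8969 mol.
From the equation the O2:H2O mole ratio is 6:6, so n(H2O) = 4.8969 × 6/6 = 4.8969 mol.
Mass of H2O = 4.8969 mol × 18.016 g/mol = 88.222 g.
This is the theoretical yield. Percent yield = 63.36 g / 88.222 g × 100% = 71.819%.

71.82 %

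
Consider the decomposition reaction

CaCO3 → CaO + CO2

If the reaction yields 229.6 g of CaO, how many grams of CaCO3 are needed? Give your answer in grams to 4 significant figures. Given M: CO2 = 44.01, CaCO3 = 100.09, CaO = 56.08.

409.8 g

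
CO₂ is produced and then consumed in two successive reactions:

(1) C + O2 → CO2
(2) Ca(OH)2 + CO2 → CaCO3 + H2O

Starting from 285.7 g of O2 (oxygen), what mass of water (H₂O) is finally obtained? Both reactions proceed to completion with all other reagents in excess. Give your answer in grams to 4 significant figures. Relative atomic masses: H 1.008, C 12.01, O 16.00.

160.8 g

M(O2) = 2(16.00) = 32.00 g/mol.
M(H2O) = 2(1.008) + 16.00 = 18.016 g/mol.
n(O2) = 285.70 / 32.00 = 8.9281 mol.
Step 1 gives a 1:1 ratio of O2 to CO2, so n(CO2) = 8.9281 mol.
In step 2 the CO2:H2O ratio is 1:1, so n(H2O) = 8.9281 mol.
Mass of H2O = 8.9281 × 18.016 = 160.85 g.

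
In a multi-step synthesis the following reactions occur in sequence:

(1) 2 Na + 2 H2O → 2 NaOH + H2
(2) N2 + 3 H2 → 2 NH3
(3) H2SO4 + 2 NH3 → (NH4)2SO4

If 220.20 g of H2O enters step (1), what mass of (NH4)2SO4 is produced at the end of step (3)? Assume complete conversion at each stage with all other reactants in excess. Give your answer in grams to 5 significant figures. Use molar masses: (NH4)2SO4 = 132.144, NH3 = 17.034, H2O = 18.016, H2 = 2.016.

n(H2O) = 220.20 / 18.016 = 12.2225 mol.
Reaction (1): H2O→H2 ratio 2:1 ⇒ n(H2) = 6.11123 mol.
Reaction (2): H2→NH3 ratio 3:2 ⇒ n(NH3) = 4.07416 mol.
Reaction (3): NH3→(NH4)2SO4 ratio 2:1 ⇒ n((NH4)2SO4) = 2.03708 mol.
Mass of (NH4)2SO4 = 2.03708 × 132.144 = 269.188 g.

269.19 g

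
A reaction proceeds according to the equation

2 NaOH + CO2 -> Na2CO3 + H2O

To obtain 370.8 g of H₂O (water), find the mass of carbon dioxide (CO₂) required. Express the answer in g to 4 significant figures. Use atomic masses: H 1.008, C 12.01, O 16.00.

M(H2O) = 2(1.008) + 16.00 = 18.016 g/mol.
M(CO2) = 12.01 + 2(16.00) = 44.01 g/mol.
n(H2O) = 370.80 g / 18.016 g/mol = 20.582 mol.
From the equation the H2O:CO2 mole ratio is 1:1, so n(CO2) = 20.582 × 1/1 = 20.582 mol.
Mass of CO2 = 20.582 mol × 44.01 g/mol = 905.80 g.

905.8 g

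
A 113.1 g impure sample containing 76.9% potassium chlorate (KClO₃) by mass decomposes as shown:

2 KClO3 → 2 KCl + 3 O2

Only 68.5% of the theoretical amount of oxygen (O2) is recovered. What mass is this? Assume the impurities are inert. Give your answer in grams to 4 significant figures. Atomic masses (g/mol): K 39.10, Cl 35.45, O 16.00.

23.33 g

Pure KClO3 available = 113.1 g × 0.769 = 86.974 g.
M(KClO3) = 39.10 + 35.45 + 3(16.00) = 122.55 g/mol.
M(O2) = 2(16.00) = 32.00 g/mol.
n(KClO3) = 86.974 g / 122.55 g/mol = 0.70970 mol.
From the equation the KClO3:O2 mole ratio is 2:3, so n(O2) = 0.70970 × 3/2 = 1.0646 mol.
Mass of O2 = 1.0646 mol × 32.00 g/mol = 34.066 g.
Actual mass collected = 34.066 g × 0.685 = 23.335 g.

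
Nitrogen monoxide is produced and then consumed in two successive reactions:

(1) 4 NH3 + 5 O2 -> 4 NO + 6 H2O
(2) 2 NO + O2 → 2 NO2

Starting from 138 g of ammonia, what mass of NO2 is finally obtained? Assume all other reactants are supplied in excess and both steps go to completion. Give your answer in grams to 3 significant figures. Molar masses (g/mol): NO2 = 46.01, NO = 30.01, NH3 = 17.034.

373 g

n(NH3) = 138.0 / 17.034 = 8.101 mol.
Step 1 gives a 4:4 ratio of NH3 to NO, so n(NO) = 8.101 mol.
In step 2 the NO:NO2 ratio is 2:2, so n(NO2) = 8.101 mol.
Mass of NO2 = 8.101 × 46.01 = 372.7 g.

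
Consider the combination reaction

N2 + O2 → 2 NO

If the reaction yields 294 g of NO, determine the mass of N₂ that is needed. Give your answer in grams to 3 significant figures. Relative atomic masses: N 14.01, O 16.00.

M(NO) = 14.01 + 16.00 = 30.01 g/mol.
M(N2) = 2(14.01) = 28.02 g/mol.
n(NO) = 294.0 g / 30.01 g/mol = 9.797 mol.
From the equation the NO:N2 mole ratio is 2:1, so n(N2) = 9.797 × 1/2 = 4.898 mol.
Mass of N2 = 4.898 mol × 28.02 g/mol = 137.3 g.

137 g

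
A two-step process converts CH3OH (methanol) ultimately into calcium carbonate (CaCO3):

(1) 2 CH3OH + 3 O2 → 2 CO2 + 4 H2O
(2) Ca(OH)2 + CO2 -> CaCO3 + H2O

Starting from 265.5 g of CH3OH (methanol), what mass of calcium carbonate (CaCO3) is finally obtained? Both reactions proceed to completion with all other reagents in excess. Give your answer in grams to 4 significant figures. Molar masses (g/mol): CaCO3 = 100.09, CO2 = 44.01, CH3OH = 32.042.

829.3 g

n(CH3OH) = 265.50 / 32.042 = 8.2860 mol.
Step 1 gives a 2:2 ratio of CH3OH to CO2, so n(CO2) = 8.2860 mol.
In step 2 the CO2:CaCO3 ratio is 1:1, so n(CaCO3) = 8.2860 mol.
Mass of CaCO3 = 8.2860 × 100.09 = 829.35 g.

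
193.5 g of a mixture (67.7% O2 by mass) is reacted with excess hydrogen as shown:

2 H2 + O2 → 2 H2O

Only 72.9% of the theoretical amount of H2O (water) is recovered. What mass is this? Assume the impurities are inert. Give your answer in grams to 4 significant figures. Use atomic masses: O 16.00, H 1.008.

Pure O2 available = 193.5 g × 0.677 = 131.00 g.
M(O2) = 2(16.00) = 32.00 g/mol.
M(H2O) = 2(1.008) + 16.00 = 18.016 g/mol.
n(O2) = 131.00 g / 32.00 g/mol = 4.0937 mol.
From the equation the O2:H2O mole ratio is 1:2, so n(H2O) = 4.0937 × 2/1 = 8.1875 mol.
Mass of H2O = 8.1875 mol × 18.016 g/mol = 147.51 g.
Actual mass collected = 147.51 g × 0.729 = 107.53 g.

107.5 g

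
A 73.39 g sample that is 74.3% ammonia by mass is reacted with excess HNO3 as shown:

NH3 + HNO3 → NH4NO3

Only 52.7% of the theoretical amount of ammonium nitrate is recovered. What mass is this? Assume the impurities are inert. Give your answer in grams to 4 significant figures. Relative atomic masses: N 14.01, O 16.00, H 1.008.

Pure NH3 available = 73.39 g × 0.743 = 54.529 g.
M(NH3) = 14.01 + 3(1.008) = 17.034 g/mol.
M(NH4NO3) = 2(14.01) + 4(1.008) + 3(16.00) = 80.052 g/mol.
n(NH3) = 54.529 g / 17.034 g/mol = 3.2012 mol.
From the equation the NH3:NH4NO3 mole ratio is 1:1, so n(NH4NO3) = 3.2012 × 1/1 = 3.2012 mol.
Mass of NH4NO3 = 3.2012 mol × 80.052 g/mol = 256.26 g.
Actual mass collected = 256.26 g × 0.527 = 135.05 g.

135.0 g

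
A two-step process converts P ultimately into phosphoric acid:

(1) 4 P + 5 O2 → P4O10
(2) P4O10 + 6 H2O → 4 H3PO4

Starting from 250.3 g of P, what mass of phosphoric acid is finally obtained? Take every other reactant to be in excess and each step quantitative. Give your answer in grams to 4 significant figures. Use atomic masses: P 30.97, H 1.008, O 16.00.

792.0 g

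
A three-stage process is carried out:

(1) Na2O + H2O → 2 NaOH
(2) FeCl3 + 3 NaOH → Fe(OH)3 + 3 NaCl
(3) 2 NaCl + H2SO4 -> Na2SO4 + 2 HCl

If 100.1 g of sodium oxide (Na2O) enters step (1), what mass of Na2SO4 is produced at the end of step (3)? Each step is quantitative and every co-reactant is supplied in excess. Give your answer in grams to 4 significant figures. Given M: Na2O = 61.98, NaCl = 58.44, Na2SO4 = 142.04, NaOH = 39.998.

229.4 g

n(Na2O) = 100.1 / 61.98 = 1.6150 mol.
Reaction (1): Na2O→NaOH ratio 1:2 ⇒ n(NaOH) = 3.2301 mol.
Reaction (2): NaOH→NaCl ratio 3:3 ⇒ n(NaCl) = 3.2301 mol.
Reaction (3): NaCl→Na2SO4 ratio 2:1 ⇒ n(Na2SO4) = 1.6150 mol.
Mass of Na2SO4 = 1.6150 × 142.04 = 229.40 g.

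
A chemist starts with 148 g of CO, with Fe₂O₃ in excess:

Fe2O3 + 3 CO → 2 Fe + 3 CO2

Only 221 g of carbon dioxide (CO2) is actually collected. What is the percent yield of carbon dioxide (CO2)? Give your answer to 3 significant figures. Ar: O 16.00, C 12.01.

M(CO) = 12.01 + 16.00 = 28.01 g/mol.
M(CO2) = 12.01 + 2(16.00) = 44.01 g/mol.
n(CO) = 148.0 g / 28.01 g/mol = 5.284 mol.
From the equation the CO:CO2 mole ratio is 3:3, so n(CO2) = 5.284 × 3/3 = 5.284 mol.
Mass of CO2 = 5.284 mol × 44.01 g/mol = 232.5 g.
This is the theoretical yield. Percent yield = 221 g / 232.5 g × 100% = 95.04%.

95.0 %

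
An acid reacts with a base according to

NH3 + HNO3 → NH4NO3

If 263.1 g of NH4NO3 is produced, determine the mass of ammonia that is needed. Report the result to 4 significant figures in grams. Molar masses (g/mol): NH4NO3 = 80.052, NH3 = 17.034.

55.98 g

n(NH4NO3) = 263.10 g / 80.052 g/mol = 3.2866 mol.
From the equation the NH4NO3:NH3 mole ratio is 1:1, so n(NH3) = 3.2866 × 1/1 = 3.2866 mol.
Mass of NH3 = 3.2866 mol × 17.034 g/mol = 55.984 g.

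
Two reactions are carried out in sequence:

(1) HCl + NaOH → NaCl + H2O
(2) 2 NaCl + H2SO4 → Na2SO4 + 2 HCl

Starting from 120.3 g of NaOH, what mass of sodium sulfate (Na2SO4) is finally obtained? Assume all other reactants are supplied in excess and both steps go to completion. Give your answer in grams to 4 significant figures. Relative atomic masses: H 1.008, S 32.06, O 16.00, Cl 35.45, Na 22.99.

213.6 g

M(NaOH) = 22.99 + 16.00 + 1.008 = 39.998 g/mol.
M(Na2SO4) = 2(22.99) + 32.06 + 4(16.00) = 142.04 g/mol.
n(NaOH) = 120.30 / 39.998 = 3.0077 mol.
Step 1 gives a 1:1 ratio of NaOH to NaCl, so n(NaCl) = 3.0077 mol.
In step 2 the NaCl:Na2SO4 ratio is 2:1, so n(Na2SO4) = 1.5038 mol.
Mass of Na2SO4 = 1.5038 × 142.04 = 213.60 g.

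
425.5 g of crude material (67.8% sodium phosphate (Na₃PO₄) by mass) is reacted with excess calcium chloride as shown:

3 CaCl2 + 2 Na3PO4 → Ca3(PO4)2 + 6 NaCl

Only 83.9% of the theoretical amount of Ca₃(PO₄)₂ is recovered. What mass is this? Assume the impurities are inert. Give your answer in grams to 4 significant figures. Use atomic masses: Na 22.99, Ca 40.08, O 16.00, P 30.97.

Pure Na3PO4 available = 425.5 g × 0.678 = 288.49 g.
M(Na3PO4) = 3(22.99) + 30.97 + 4(16.00) = 163.94 g/mol.
M(Ca3(PO4)2) = 3(40.08) + 2(30.97) + 8(16.00) = 310.18 g/mol.
n(Na3PO4) = 288.49 g / 163.94 g/mol = 1.7597 mol.
From the equation the Na3PO4:Ca3(PO4)2 mole ratio is 2:1, so n(Ca3(PO4)2) = 1.7597 × 1/2 = 0.87986 mol.
Mass of Ca3(PO4)2 = 0.87986 mol × 310.18 g/mol = 272.92 g.
Actual mass collected = 272.92 g × 0.839 = 228.98 g.

229.0 g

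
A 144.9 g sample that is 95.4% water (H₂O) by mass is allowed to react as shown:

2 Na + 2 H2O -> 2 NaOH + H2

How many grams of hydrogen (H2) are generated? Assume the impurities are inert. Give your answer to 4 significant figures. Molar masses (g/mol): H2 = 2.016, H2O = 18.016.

Mass of pure H2O = 144.9 g × 0.954 = 138.23 g.
n(H2O) = 138.23 g / 18.016 g/mol = 7.6729 mol.
From the equation the H2O:H2 mole ratio is 2:1, so n(H2) = 7.6729 × 1/2 = 3.8364 mol.
Mass of H2 = 3.8364 mol × 2.016 g/mol = 7.7343 g.

7.734 g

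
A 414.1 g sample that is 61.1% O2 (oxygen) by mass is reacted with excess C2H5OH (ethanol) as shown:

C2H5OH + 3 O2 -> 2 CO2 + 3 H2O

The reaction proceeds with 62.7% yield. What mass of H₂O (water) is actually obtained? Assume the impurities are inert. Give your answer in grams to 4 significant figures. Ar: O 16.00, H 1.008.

Pure O2 available = 414.1 g × 0.611 = 253.02 g.
M(O2) = 2(16.00) = 32.00 g/mol.
M(H2O) = 2(1.008) + 16.00 = 18.016 g/mol.
n(O2) = 253.02 g / 32.00 g/mol = 7.9067 mol.
From the equation the O2:H2O mole ratio is 3:3, so n(H2O) = 7.9067 × 3/3 = 7.9067 mol.
Mass of H2O = 7.9067 mol × 18.016 g/mol = 142.45 g.
Actual mass collected = 142.45 g × 0.627 = 89.315 g.

89.31 g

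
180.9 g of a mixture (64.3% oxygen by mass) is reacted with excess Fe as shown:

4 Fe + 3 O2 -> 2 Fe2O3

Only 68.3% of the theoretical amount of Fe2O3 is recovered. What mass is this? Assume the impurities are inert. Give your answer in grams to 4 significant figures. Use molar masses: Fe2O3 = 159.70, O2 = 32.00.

Pure O2 available = 180.9 g × 0.643 = 116.32 g.
n(O2) = 116.32 g / 32.00 g/mol = 3.6350 mol.
From the equation the O2:Fe2O3 mole ratio is 3:2, so n(Fe2O3) = 3.6350 × 2/3 = 2.4233 mol.
Mass of Fe2O3 = 2.4233 mol × 159.70 g/mol = 387.00 g.
Actual mass collected = 387.00 g × 0.683 = 264.32 g.

264.3 g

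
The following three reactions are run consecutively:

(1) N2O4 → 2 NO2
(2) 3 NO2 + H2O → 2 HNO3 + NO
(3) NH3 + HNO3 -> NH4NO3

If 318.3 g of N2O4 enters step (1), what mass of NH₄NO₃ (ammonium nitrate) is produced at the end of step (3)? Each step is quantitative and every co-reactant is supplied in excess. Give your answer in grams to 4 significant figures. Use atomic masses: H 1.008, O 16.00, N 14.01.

M(N2O4) = 2(14.01) + 4(16.00) = 92.02 g/mol.
M(NH4NO3) = 2(14.01) + 4(1.008) + 3(16.00) = 80.052 g/mol.
n(N2O4) = 318.3 / 92.02 = 3.4590 mol.
Reaction (1): N2O4→NO2 ratio 1:2 ⇒ n(NO2) = 6.9181 mol.
Reaction (2): NO2→HNO3 ratio 3:2 ⇒ n(HNO3) = 4.6120 mol.
Reaction (3): HNO3→NH4NO3 ratio 1:1 ⇒ n(NH4NO3) = 4.6120 mol.
Mass of NH4NO3 = 4.6120 × 80.052 = 369.20 g.

369.2 g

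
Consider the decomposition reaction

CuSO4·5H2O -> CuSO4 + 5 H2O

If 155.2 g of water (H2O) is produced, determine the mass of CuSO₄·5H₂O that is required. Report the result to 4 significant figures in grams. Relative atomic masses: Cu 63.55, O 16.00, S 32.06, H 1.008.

M(H2O) = 2(1.008) + 16.00 = 18.016 g/mol.
M(CuSO4·5H2O) = 63.55 + 32.06 + 9(16.00) + 10(1.008) = 249.69 g/mol.
n(H2O) = 155.20 g / 18.016 g/mol = 8.6146 mol.
From the equation the H2O:CuSO4·5H2O mole ratio is 5:1, so n(CuSO4·5H2O) = 8.6146 × 1/5 = 1.7229 mol.
Mass of CuSO4·5H2O = 1.7229 mol × 249.69 g/mol = 430.19 g.

430.2 g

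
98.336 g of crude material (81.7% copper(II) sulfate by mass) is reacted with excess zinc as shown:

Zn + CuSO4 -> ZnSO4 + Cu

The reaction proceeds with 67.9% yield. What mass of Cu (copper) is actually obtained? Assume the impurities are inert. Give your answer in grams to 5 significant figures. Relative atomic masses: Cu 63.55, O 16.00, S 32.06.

21.720 g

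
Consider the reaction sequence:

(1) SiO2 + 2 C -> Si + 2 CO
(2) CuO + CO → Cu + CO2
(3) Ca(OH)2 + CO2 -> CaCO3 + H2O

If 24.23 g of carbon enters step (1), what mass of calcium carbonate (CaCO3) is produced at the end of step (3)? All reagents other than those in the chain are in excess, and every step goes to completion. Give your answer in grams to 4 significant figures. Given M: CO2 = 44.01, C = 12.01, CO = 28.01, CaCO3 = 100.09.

201.9 g

n(C) = 24.23 / 12.01 = 2.0175 mol.
Reaction (1): C→CO ratio 2:2 ⇒ n(CO) = 2.0175 mol.
Reaction (2): CO→CO2 ratio 1:1 ⇒ n(CO2) = 2.0175 mol.
Reaction (3): CO2→CaCO3 ratio 1:1 ⇒ n(CaCO3) = 2.0175 mol.
Mass of CaCO3 = 2.0175 × 100.09 = 201.93 g.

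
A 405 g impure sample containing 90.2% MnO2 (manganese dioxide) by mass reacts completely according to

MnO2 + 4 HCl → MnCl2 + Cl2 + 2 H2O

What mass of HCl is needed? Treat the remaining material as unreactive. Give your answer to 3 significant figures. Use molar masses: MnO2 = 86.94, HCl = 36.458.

Mass of pure MnO2 = 405 g × 0.902 = 365.3 g.
n(MnO2) = 365.3 g / 86.94 g/mol = 4.202 mol.
From the equation the MnO2:HCl mole ratio is 1:4, so n(HCl) = 4.202 × 4/1 = 16.81 mol.
Mass of HCl = 16.81 mol × 36.458 g/mol = 612.8 g.

613 g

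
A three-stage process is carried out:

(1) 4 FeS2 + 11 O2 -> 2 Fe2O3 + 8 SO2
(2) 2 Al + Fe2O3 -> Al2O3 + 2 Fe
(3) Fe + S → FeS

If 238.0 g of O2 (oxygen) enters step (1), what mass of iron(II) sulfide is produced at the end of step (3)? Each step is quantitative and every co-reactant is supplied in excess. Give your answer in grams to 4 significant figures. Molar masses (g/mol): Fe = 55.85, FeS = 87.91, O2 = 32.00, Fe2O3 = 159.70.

237.8 g

n(O2) = 238.0 / 32.00 = 7.4375 mol.
Reaction (1): O2→Fe2O3 ratio 11:2 ⇒ n(Fe2O3) = 1.3523 mol.
Reaction (2): Fe2O3→Fe ratio 1:2 ⇒ n(Fe) = 2.7045 mol.
Reaction (3): Fe→FeS ratio 1:1 ⇒ n(FeS) = 2.7045 mol.
Mass of FeS = 2.7045 × 87.91 = 237.76 g.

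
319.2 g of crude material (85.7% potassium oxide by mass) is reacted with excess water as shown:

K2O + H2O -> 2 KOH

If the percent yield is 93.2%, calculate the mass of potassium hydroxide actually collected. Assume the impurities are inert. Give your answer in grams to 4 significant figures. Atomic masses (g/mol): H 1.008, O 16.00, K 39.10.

303.7 g

Pure K2O available = 319.2 g × 0.857 = 273.55 g.
M(K2O) = 2(39.10) + 16.00 = 94.20 g/mol.
M(KOH) = 39.10 + 16.00 + 1.008 = 56.108 g/mol.
n(K2O) = 273.55 g / 94.20 g/mol = 2.9040 mol.
From the equation the K2O:KOH mole ratio is 1:2, so n(KOH) = 2.9040 × 2/1 = 5.8079 mol.
Mass of KOH = 5.8079 mol × 56.108 g/mol = 325.87 g.
Actual mass collected = 325.87 g × 0.932 = 303.71 g.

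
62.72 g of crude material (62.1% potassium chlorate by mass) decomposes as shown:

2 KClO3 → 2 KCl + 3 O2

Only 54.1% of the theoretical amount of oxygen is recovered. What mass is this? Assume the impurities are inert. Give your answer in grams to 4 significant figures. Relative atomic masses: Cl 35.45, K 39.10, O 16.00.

8.253 g

Pure KClO3 available = 62.72 g × 0.621 = 38.949 g.
M(KClO3) = 39.10 + 35.45 + 3(16.00) = 122.55 g/mol.
M(O2) = 2(16.00) = 32.00 g/mol.
n(KClO3) = 38.949 g / 122.55 g/mol = 0.31782 mol.
From the equation the KClO3:O2 mole ratio is 2:3, so n(O2) = 0.31782 × 3/2 = 0.47673 mol.
Mass of O2 = 0.47673 mol × 32.00 g/mol = 15.255 g.
Actual mass collected = 15.255 g × 0.541 = 8.2532 g.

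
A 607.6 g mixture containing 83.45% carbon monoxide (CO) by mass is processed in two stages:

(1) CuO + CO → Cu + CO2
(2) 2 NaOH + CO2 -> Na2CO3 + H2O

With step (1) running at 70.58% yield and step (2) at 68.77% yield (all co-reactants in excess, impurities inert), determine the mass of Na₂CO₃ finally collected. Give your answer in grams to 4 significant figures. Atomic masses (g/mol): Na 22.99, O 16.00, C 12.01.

931.3 g

Pure CO = 607.6 × 0.8345 = 507.04 g.
M(CO) = 12.01 + 16.00 = 28.01 g/mol.
M(Na2CO3) = 2(22.99) + 12.01 + 3(16.00) = 105.99 g/mol.
n(CO) = 507.04 / 28.01 = 18.102 mol.
Step 1 (CO:CO2 = 1:1): theoretical n(CO2) = 18.102 mol; at 70.58% yield, n(CO2) = 12.777 mol.
Step 2 (CO2:Na2CO3 = 1:1): theoretical n(Na2CO3) = 12.777 mol, so theoretical mass = 12.777 × 105.99 = 1354.2 g.
At 68.77% yield, actual mass of Na2CO3 = 1354.2 × 0.6877 = 931.27 g.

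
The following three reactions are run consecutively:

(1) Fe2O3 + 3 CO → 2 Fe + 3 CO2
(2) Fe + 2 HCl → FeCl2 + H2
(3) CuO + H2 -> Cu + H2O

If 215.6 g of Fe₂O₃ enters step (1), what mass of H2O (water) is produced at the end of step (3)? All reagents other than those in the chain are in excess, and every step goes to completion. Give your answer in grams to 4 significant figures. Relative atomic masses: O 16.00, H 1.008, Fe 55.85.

M(Fe2O3) = 2(55.85) + 3(16.00) = 159.70 g/mol.
M(H2O) = 2(1.008) + 16.00 = 18.016 g/mol.
n(Fe2O3) = 215.6 / 159.70 = 1.3500 mol.
Reaction (1): Fe2O3→Fe ratio 1:2 ⇒ n(Fe) = 2.7001 mol.
Reaction (2): Fe→H2 ratio 1:1 ⇒ n(H2) = 2.7001 mol.
Reaction (3): H2→H2O ratio 1:1 ⇒ n(H2O) = 2.7001 mol.
Mass of H2O = 2.7001 × 18.016 = 48.644 g.

48.64 g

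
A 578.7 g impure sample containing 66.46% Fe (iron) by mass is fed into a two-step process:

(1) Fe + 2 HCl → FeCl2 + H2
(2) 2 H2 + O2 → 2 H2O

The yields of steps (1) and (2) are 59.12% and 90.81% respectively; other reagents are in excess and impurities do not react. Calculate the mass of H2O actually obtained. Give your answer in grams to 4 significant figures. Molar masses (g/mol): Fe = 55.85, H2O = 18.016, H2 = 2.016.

Pure Fe = 578.7 × 0.6646 = 384.60 g.
n(Fe) = 384.60 / 55.85 = 6.8864 mol.
Step 1 (Fe:H2 = 1:1): theoretical n(H2) = 6.8864 mol; at 59.12% yield, n(H2) = 4.0712 mol.
Step 2 (H2:H2O = 2:2): theoretical n(H2O) = 4.0712 mol, so theoretical mass = 4.0712 × 18.016 = 73.347 g.
At 90.81% yield, actual mass of H2O = 73.347 × 0.9081 = 66.607 g.

66.61 g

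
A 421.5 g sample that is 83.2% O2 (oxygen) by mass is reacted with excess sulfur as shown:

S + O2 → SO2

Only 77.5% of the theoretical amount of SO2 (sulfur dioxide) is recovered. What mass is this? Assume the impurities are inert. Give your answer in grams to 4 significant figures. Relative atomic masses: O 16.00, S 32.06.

544.1 g

Pure O2 available = 421.5 g × 0.832 = 350.69 g.
M(O2) = 2(16.00) = 32.00 g/mol.
M(SO2) = 32.06 + 2(16.00) = 64.06 g/mol.
n(O2) = 350.69 g / 32.00 g/mol = 10.959 mol.
From the equation the O2:SO2 mole ratio is 1:1, so n(SO2) = 10.959 × 1/1 = 10.959 mol.
Mass of SO2 = 10.959 mol × 64.06 g/mol = 702.03 g.
Actual mass collected = 702.03 g × 0.775 = 544.08 g.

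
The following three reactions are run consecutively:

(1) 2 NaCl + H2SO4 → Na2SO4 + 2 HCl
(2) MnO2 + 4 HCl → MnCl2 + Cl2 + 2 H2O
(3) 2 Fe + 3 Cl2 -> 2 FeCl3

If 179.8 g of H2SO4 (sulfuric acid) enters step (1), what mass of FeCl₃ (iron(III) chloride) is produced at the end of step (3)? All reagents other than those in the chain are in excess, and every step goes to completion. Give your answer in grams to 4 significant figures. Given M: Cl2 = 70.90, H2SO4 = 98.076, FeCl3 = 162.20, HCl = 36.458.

99.12 g

n(H2SO4) = 179.8 / 98.076 = 1.8333 mol.
Reaction (1): H2SO4→HCl ratio 1:2 ⇒ n(HCl) = 3.6665 mol.
Reaction (2): HCl→Cl2 ratio 4:1 ⇒ n(Cl2) = 0.91664 mol.
Reaction (3): Cl2→FeCl3 ratio 3:2 ⇒ n(FeCl3) = 0.61109 mol.
Mass of FeCl3 = 0.61109 × 162.20 = 99.119 g.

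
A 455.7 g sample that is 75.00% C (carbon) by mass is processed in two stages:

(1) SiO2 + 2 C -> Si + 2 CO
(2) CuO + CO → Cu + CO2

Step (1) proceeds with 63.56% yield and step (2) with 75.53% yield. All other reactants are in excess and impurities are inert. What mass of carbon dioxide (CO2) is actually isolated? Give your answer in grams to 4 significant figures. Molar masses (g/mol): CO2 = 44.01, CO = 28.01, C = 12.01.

Pure C = 455.7 × 0.7500 = 341.77 g.
n(C) = 341.77 / 12.01 = 28.458 mol.
Step 1 (C:CO = 2:2): theoretical n(CO) = 28.458 mol; at 63.56% yield, n(CO) = 18.088 mol.
Step 2 (CO:CO2 = 1:1): theoretical n(CO2) = 18.088 mol, so theoretical mass = 18.088 × 44.01 = 796.04 g.
At 75.53% yield, actual mass of CO2 = 796.04 × 0.7553 = 601.25 g.

601.2 g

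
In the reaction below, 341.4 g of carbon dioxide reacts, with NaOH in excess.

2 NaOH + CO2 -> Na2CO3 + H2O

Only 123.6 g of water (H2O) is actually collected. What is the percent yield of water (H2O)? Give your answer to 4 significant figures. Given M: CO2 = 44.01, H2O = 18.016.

88.44 %

n(CO2) = 341.40 g / 44.01 g/mol = 7.7573 mol.
From the equation the CO2:H2O mole ratio is 1:1, so n(H2O) = 7.7573 × 1/1 = 7.7573 mol.
Mass of H2O = 7.7573 mol × 18.016 g/mol = 139.76 g.
This is the theoretical yield. Percent yield = 123.6 g / 139.76 g × 100% = 88.440%.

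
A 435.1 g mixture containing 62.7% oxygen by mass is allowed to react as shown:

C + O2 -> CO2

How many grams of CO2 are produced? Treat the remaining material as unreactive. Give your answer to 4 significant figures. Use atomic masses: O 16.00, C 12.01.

375.2 g

Mass of pure O2 = 435.1 g × 0.627 = 272.81 g.
M(O2) = 2(16.00) = 32.00 g/mol.
M(CO2) = 12.01 + 2(16.00) = 44.01 g/mol.
n(O2) = 272.81 g / 32.00 g/mol = 8.5252 mol.
From the equation the O2:CO2 mole ratio is 1:1, so n(CO2) = 8.5252 × 1/1 = 8.5252 mol.
Mass of CO2 = 8.5252 mol × 44.01 g/mol = 375.20 g.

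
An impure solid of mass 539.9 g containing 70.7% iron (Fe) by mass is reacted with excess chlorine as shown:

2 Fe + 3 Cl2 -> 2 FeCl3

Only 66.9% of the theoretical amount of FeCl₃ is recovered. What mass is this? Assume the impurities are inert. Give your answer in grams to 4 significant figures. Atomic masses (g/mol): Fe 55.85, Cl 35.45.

741.6 g

Pure Fe available = 539.9 g × 0.707 = 381.71 g.
M(Fe) = 55.85 g/mol.
M(FeCl3) = 55.85 + 3(35.45) = 162.20 g/mol.
n(Fe) = 381.71 g / 55.85 g/mol = 6.8345 mol.
From the equation the Fe:FeCl3 mole ratio is 2:2, so n(FeCl3) = 6.8345 × 2/2 = 6.8345 mol.
Mass of FeCl3 = 6.8345 mol × 162.20 g/mol = 1108.6 g.
Actual mass collected = 1108.6 g × 0.669 = 741.63 g.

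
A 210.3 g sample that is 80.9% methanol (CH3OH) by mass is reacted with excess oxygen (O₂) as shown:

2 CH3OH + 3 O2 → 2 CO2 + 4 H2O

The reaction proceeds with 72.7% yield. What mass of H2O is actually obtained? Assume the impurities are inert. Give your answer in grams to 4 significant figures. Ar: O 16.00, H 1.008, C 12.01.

139.1 g

Pure CH3OH available = 210.3 g × 0.809 = 170.13 g.
M(CH3OH) = 12.01 + 4(1.008) + 16.00 = 32.042 g/mol.
M(H2O) = 2(1.008) + 16.00 = 18.016 g/mol.
n(CH3OH) = 170.13 g / 32.042 g/mol = 5.3097 mol.
From the equation the CH3OH:H2O mole ratio is 2:4, so n(H2O) = 5.3097 × 4/2 = 10.619 mol.
Mass of H2O = 10.619 mol × 18.016 g/mol = 191.32 g.
Actual mass collected = 191.32 g × 0.727 = 139.09 g.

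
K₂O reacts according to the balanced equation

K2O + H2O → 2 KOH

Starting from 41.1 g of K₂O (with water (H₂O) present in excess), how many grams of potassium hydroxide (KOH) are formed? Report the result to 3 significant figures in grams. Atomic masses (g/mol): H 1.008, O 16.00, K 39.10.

M(K2O) = 2(39.10) + 16.00 = 94.20 g/mol.
M(KOH) = 39.10 + 16.00 + 1.008 = 56.108 g/mol.
n(K2O) = 41.10 g / 94.20 g/mol = 0.4363 mol.
From the equation the K2O:KOH mole ratio is 1:2, so n(KOH) = 0.4363 × 2/1 = 0.8726 mol.
Mass of KOH = 0.8726 mol × 56.108 g/mol = 48.96 g.

49.0 g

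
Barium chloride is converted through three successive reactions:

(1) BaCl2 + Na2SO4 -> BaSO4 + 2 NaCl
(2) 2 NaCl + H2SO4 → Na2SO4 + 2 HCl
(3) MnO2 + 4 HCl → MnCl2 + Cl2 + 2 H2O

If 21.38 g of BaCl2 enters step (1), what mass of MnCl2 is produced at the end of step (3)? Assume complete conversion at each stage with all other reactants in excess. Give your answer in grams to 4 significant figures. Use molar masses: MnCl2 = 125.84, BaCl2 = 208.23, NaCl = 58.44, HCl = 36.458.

n(BaCl2) = 21.38 / 208.23 = 0.10267 mol.
Reaction (1): BaCl2→NaCl ratio 1:2 ⇒ n(NaCl) = 0.20535 mol.
Reaction (2): NaCl→HCl ratio 2:2 ⇒ n(HCl) = 0.20535 mol.
Reaction (3): HCl→MnCl2 ratio 4:1 ⇒ n(MnCl2) = 0.051337 mol.
Mass of MnCl2 = 0.051337 × 125.84 = 6.4603 g.

6.460 g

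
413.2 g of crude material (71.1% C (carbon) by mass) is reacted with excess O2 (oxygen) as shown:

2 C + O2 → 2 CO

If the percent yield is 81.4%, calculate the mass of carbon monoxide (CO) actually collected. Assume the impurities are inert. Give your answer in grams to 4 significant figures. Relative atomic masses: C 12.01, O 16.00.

Pure C available = 413.2 g × 0.711 = 293.79 g.
M(C) = 12.01 g/mol.
M(CO) = 12.01 + 16.00 = 28.01 g/mol.
n(C) = 293.79 g / 12.01 g/mol = 24.462 mol.
From the equation the C:CO mole ratio is 2:2, so n(CO) = 24.462 × 2/2 = 24.462 mol.
Mass of CO = 24.462 mol × 28.01 g/mol = 685.17 g.
Actual mass collected = 685.17 g × 0.814 = 557.73 g.

557.7 g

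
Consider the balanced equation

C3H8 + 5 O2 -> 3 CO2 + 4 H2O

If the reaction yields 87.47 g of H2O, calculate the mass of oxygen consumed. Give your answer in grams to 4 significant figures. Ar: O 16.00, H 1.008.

194.2 g

M(H2O) = 2(1.008) + 16.00 = 18.016 g/mol.
M(O2) = 2(16.00) = 32.00 g/mol.
n(H2O) = 87.470 g / 18.016 g/mol = 4.8551 mol.
From the equation the H2O:O2 mole ratio is 4:5, so n(O2) = 4.8551 × 5/4 = 6.0689 mol.
Mass of O2 = 6.0689 mol × 32.00 g/mol = 194.21 g.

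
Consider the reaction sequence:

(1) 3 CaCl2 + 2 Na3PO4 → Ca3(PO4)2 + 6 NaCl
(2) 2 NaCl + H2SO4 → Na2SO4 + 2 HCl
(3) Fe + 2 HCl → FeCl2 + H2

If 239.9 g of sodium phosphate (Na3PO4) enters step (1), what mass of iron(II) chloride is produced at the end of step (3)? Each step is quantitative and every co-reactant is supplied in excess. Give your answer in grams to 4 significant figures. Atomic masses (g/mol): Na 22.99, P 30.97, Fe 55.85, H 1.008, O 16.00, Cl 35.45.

M(Na3PO4) = 3(22.99) + 30.97 + 4(16.00) = 163.94 g/mol.
M(FeCl2) = 55.85 + 2(35.45) = 126.75 g/mol.
n(Na3PO4) = 239.9 / 163.94 = 1.4633 mol.
Reaction (1): Na3PO4→NaCl ratio 2:6 ⇒ n(NaCl) = 4.3900 mol.
Reaction (2): NaCl→HCl ratio 2:2 ⇒ n(HCl) = 4.3900 mol.
Reaction (3): HCl→FeCl2 ratio 2:1 ⇒ n(FeCl2) = 2.1950 mol.
Mass of FeCl2 = 2.1950 × 126.75 = 278.22 g.

278.2 g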